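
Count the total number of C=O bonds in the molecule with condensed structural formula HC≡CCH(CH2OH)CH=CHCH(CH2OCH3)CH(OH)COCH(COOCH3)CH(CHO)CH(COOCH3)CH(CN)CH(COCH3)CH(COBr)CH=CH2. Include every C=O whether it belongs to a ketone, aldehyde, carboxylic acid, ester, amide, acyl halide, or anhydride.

CO: ketone, 1 C=O (running total 1).
CH(COOCH3): ester, 1 C=O (running total 2).
CH(CHO): aldehyde, 1 C=O (running total 3).
CH(COOCH3): ester, 1 C=O (running total 4).
CH(COCH3): ketone, 1 C=O (running total 5).
CH(COBr): acyl halide, 1 C=O (running total 6).

6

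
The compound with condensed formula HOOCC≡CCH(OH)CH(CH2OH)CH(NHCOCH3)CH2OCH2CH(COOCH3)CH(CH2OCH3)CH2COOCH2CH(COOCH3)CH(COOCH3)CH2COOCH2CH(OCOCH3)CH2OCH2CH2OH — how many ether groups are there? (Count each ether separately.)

3

–COOH: carbonyl C bonded to –OH and C → carboxylic acid (the –OH is not a separate alcohol).
C≡C triple bond → alkyne.
–OH on an sp³ carbon → alcohol (secondary).
pendant –CH2OH on an sp³ backbone C → alcohol.
pendant –NHC(=O)CH3: N bonded to a carbonyl → amide (not amine).
C–O–C with sp³ carbons on both sides and no adjacent C=O → ether.
pendant –COOCH3: carbonyl C bonded to C and –OCH3 → ester.
pendant –CH2OCH3: C–O–C linkage → ether.
–C(=O)–O–C with C on the carbonyl side → ester.
pendant –COOCH3: carbonyl C bonded to C and –OCH3 → ester.
pendant –COOCH3: carbonyl C bonded to C and –OCH3 → ester.
–C(=O)–O–C with C on the carbonyl side → ester.
pendant –OC(=O)CH3: an acyloxy group → ester.
C–O–C with sp³ carbons on both sides and no adjacent C=O → ether.
–OH on an sp³ carbon → alcohol.
Ether appears at: CH2OCH2, CH(CH2OCH3), CH2OCH2 → 3.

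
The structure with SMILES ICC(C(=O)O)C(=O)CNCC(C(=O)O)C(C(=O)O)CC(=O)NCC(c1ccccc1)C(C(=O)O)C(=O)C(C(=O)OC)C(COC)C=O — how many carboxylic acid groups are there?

Taking each segment in turn:
  ICH2: halogen on an sp³ carbon → alkyl halide.
  CH(COOH): pendant –COOH: carbonyl C bonded to C and –OH → carboxylic acid.
  CO: –C(=O)– with carbon on both sides → ketone.
  CH2NHCH2: C–N–C with sp³ carbons and no adjacent C=O → amine (secondary).
  CH(COOH): pendant –COOH: carbonyl C bonded to C and –OH → carboxylic acid.
  CH(COOH): pendant –COOH: carbonyl C bonded to C and –OH → carboxylic acid.
  CH2CONHCH2: –C(=O)–N– linkage → amide (the N is not an amine).
  CH(C6H5): pendant –C6H5: benzene ring → arene.
  CH(COOH): pendant –COOH: carbonyl C bonded to C and –OH → carboxylic acid.
  CO: –C(=O)– with carbon on both sides → ketone.
  CH(COOCH3): pendant –COOCH3: carbonyl C bonded to C and –OCH3 → ester.
  CH(CH2OCH3): pendant –CH2OCH3: C–O–C linkage → ether.
  CHO: terminal –CHO: carbonyl C bonded to H and C → aldehyde.
Carboxylic acid appears at: CH(COOH), CH(COOH), CH(COOH), CH(COOH) → 4.

4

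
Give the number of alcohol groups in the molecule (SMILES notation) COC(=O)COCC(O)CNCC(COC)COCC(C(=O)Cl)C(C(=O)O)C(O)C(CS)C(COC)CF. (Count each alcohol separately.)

2

Working along the chain:
  CH3OOC: CH3O–C(=O)–: carbonyl C bonded to C and to –OCH3 → ester (not ketone + ether).
  CH2OCH2: C–O–C with sp³ carbons on both sides and no adjacent C=O → ether.
  CH(OH): –OH on an sp³ carbon → alcohol (secondary).
  CH2NHCH2: C–N–C with sp³ carbons and no adjacent C=O → amine (secondary).
  CH(CH2OCH3): pendant –CH2OCH3: C–O–C linkage → ether.
  CH2OCH2: C–O–C with sp³ carbons on both sides and no adjacent C=O → ether.
  CH(COCl): pendant –C(=O)X: carbonyl C bonded to C and halogen → acyl halide.
  CH(COOH): pendant –COOH: carbonyl C bonded to C and –OH → carboxylic acid.
  CH(OH): –OH on an sp³ carbon → alcohol (secondary).
  CH(CH2SH): pendant –CH2SH → thiol.
  CH(CH2OCH3): pendant –CH2OCH3: C–O–C linkage → ether.
  CH2F: halogen on an sp³ carbon → alkyl halide.
Alcohol appears at: CH(OH), CH(OH) → 2.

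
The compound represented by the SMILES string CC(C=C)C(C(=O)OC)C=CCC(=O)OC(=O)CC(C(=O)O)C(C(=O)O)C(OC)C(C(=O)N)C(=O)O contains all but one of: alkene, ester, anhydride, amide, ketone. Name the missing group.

ester: present (CH(COOCH3) — pendant –COOCH3: carbonyl C bonded to C and –OCH3 → ester).
amide: present (CH(CONH2) — pendant –CONH2: carbonyl C bonded to C and N → amide).
alkene: present (CH(CH=CH2) — pendant –CH=CH2: C=C double bond → alkene).
anhydride: present (CH2CO-O-COCH2 — two acyl groups sharing one oxygen, –C(=O)–O–C(=O)– → anhydride).
ketone: absent. In CH(COOCH3), the C=O is bonded to an –O–C group, which defines an ester, not a ketone. In CH(CONH2), the C=O is bonded to nitrogen, which defines an amide, not a ketone. In each of CH(COOH) and COOH, the C=O bears an –OH, making it a carboxylic acid rather than a ketone. In CH2CO-O-COCH2, the two C=O groups share a bridging oxygen, which is an anhydride linkage, not a ketone.

ketone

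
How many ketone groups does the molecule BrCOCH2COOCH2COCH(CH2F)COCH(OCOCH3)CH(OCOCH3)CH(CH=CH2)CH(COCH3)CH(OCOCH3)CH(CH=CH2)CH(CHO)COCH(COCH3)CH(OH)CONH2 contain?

5

Working along the chain:
  BrCO: –C(=O)Br: carbonyl C bonded to C and to a halogen → acyl halide (not alkyl halide).
  CH2COOCH2: –C(=O)–O–C with C on the carbonyl side → ester.
  CO: –C(=O)– with carbon on both sides → ketone.
  CH(CH2F): pendant –CH2X: halogen on sp³ carbon → alkyl halide.
  CO: –C(=O)– with carbon on both sides → ketone.
  CH(OCOCH3): pendant –OC(=O)CH3: an acyloxy group → ester.
  CH(OCOCH3): pendant –OC(=O)CH3: an acyloxy group → ester.
  CH(CH=CH2): pendant –CH=CH2: C=C double bond → alkene.
  CH(COCH3): pendant –COCH3: carbonyl C bonded to two carbons → ketone.
  CH(OCOCH3): pendant –OC(=O)CH3: an acyloxy group → ester.
  CH(CH=CH2): pendant –CH=CH2: C=C double bond → alkene.
  CH(CHO): pendant –CHO: carbonyl C bonded to C and H → aldehyde.
  CO: –C(=O)– with carbon on both sides → ketone.
  CH(COCH3): pendant –COCH3: carbonyl C bonded to two carbons → ketone.
  CH(OH): –OH on an sp³ carbon → alcohol (secondary).
  CONH2: –C(=O)NH2: carbonyl C bonded to C and to N → amide (the N is not a separate amine).
Ketone appears at: CO, CO, CH(COCH3), CO, CH(COCH3) → 5.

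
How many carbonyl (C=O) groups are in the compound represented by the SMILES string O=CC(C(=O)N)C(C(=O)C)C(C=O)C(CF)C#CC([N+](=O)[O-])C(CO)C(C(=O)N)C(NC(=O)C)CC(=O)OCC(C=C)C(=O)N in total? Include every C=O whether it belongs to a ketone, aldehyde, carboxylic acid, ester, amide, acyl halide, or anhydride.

OHC: aldehyde, 1 C=O (running total 1).
CH(CONH2): amide, 1 C=O (running total 2).
CH(COCH3): ketone, 1 C=O (running total 3).
CH(CHO): aldehyde, 1 C=O (running total 4).
CH(CONH2): amide, 1 C=O (running total 5).
CH(NHCOCH3): amide, 1 C=O (running total 6).
CH2COOCH2: ester, 1 C=O (running total 7).
CONH2: amide, 1 C=O (running total 8).

8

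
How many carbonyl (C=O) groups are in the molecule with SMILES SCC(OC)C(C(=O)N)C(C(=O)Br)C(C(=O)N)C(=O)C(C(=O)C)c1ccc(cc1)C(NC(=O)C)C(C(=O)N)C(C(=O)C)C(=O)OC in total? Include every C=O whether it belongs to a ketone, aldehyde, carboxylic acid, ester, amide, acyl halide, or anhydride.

CH(CONH2): amide, 1 C=O (running total 1).
CH(COBr): acyl halide, 1 C=O (running total 2).
CH(CONH2): amide, 1 C=O (running total 3).
CO: ketone, 1 C=O (running total 4).
CH(COCH3): ketone, 1 C=O (running total 5).
CH(NHCOCH3): amide, 1 C=O (running total 6).
CH(CONH2): amide, 1 C=O (running total 7).
CH(COCH3): ketone, 1 C=O (running total 8).
COOCH3: ester, 1 C=O (running total 9).

9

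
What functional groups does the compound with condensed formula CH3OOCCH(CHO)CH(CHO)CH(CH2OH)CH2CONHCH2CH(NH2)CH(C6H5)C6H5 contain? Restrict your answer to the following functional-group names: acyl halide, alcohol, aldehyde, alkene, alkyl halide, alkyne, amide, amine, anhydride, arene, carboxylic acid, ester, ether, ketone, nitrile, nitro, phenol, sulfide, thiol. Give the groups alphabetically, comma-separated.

alcohol, aldehyde, amide, amine, arene, ester

Reading the structure from left to right:
  CH3OOC: CH3O–C(=O)–: carbonyl C bonded to C and to –OCH3 → ester (not ketone + ether).
  CH(CHO): pendant –CHO: carbonyl C bonded to C and H → aldehyde.
  CH(CHO): pendant –CHO: carbonyl C bonded to C and H → aldehyde.
  CH(CH2OH): pendant –CH2OH on an sp³ backbone C → alcohol.
  CH2CONHCH2: –C(=O)–N– linkage → amide (the N is not an amine).
  CH(NH2): –NH2 on an sp³ carbon with no adjacent C=O → amine.
  CH(C6H5): pendant –C6H5: benzene ring → arene.
  C6H5: –C6H5 phenyl ring → arene.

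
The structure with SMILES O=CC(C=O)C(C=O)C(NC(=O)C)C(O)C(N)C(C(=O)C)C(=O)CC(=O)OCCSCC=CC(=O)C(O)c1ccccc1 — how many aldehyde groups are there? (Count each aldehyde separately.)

3

terminal –CHO: carbonyl C bonded to H and C → aldehyde.
pendant –CHO: carbonyl C bonded to C and H → aldehyde.
pendant –CHO: carbonyl C bonded to C and H → aldehyde.
pendant –NHC(=O)CH3: N bonded to a carbonyl → amide (not amine).
–OH on an sp³ carbon → alcohol (secondary).
–NH2 on an sp³ carbon with no adjacent C=O → amine.
pendant –COCH3: carbonyl C bonded to two carbons → ketone.
–C(=O)– with carbon on both sides → ketone.
–C(=O)–O–C with C on the carbonyl side → ester.
C–S–C linkage → sulfide (thioether).
C=C double bond → alkene.
–C(=O)– with carbon on both sides → ketone.
–OH on an sp³ carbon → alcohol (secondary).
–C6H5 phenyl ring → arene.
Aldehyde appears at: OHC, CH(CHO), CH(CHO) → 3.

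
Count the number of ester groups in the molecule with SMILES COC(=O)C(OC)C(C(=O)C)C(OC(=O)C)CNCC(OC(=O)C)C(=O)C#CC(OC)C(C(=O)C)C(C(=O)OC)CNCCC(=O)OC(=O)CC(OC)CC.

CH3O–C(=O)–: carbonyl C bonded to C and to –OCH3 → ester (not ketone + ether).
pendant –OCH3: C–O–C with sp³ C, no adjacent C=O → ether.
pendant –COCH3: carbonyl C bonded to two carbons → ketone.
pendant –OC(=O)CH3: an acyloxy group → ester.
C–N–C with sp³ carbons and no adjacent C=O → amine (secondary).
pendant –OC(=O)CH3: an acyloxy group → ester.
–C(=O)– with carbon on both sides → ketone.
C≡C triple bond → alkyne.
pendant –OCH3: C–O–C with sp³ C, no adjacent C=O → ether.
pendant –COCH3: carbonyl C bonded to two carbons → ketone.
pendant –COOCH3: carbonyl C bonded to C and –OCH3 → ester.
C–N–C with sp³ carbons and no adjacent C=O → amine (secondary).
two acyl groups sharing one oxygen, –C(=O)–O–C(=O)– → anhydride.
pendant –OCH3: C–O–C with sp³ C, no adjacent C=O → ether.
Ester appears at: CH3OOC, CH(OCOCH3), CH(OCOCH3), CH(COOCH3) → 4.

4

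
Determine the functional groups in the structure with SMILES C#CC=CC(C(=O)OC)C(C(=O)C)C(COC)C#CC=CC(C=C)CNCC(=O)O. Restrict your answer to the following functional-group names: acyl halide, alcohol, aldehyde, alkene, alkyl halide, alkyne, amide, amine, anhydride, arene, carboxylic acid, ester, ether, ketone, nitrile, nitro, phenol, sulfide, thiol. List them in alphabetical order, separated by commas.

Taking each segment in turn:
  HC≡C: C≡C triple bond → alkyne.
  CH=CH: C=C double bond → alkene.
  CH(COOCH3): pendant –COOCH3: carbonyl C bonded to C and –OCH3 → ester.
  CH(COCH3): pendant –COCH3: carbonyl C bonded to two carbons → ketone.
  CH(CH2OCH3): pendant –CH2OCH3: C–O–C linkage → ether.
  C≡C: C≡C triple bond → alkyne.
  CH=CH: C=C double bond → alkene.
  CH(CH=CH2): pendant –CH=CH2: C=C double bond → alkene.
  CH2NHCH2: C–N–C with sp³ carbons and no adjacent C=O → amine (secondary).
  COOH: –COOH: carbonyl C bonded to –OH and C → carboxylic acid (the –OH is not a separate alcohol).

alkene, alkyne, amine, carboxylic acid, ester, ether, ketone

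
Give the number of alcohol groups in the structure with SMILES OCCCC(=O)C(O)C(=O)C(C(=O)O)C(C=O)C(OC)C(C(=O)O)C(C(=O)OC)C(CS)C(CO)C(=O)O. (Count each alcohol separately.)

3

Reading the structure from left to right:
  HOCH2: HO– on an sp³ carbon → alcohol.
  CO: –C(=O)– with carbon on both sides → ketone.
  CH(OH): –OH on an sp³ carbon → alcohol (secondary).
  CO: –C(=O)– with carbon on both sides → ketone.
  CH(COOH): pendant –COOH: carbonyl C bonded to C and –OH → carboxylic acid.
  CH(CHO): pendant –CHO: carbonyl C bonded to C and H → aldehyde.
  CH(OCH3): pendant –OCH3: C–O–C with sp³ C, no adjacent C=O → ether.
  CH(COOH): pendant –COOH: carbonyl C bonded to C and –OH → carboxylic acid.
  CH(COOCH3): pendant –COOCH3: carbonyl C bonded to C and –OCH3 → ester.
  CH(CH2SH): pendant –CH2SH → thiol.
  CH(CH2OH): pendant –CH2OH on an sp³ backbone C → alcohol.
  COOH: –COOH: carbonyl C bonded to –OH and C → carboxylic acid (the –OH is not a separate alcohol).
Alcohol appears at: HOCH2, CH(OH), CH(CH2OH) → 3.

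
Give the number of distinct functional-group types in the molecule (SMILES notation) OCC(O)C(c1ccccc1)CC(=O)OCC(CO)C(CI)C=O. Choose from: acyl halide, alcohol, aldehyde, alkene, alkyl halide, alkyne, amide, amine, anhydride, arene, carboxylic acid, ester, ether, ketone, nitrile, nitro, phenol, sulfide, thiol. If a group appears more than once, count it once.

5

HO– on an sp³ carbon → alcohol.
–OH on an sp³ carbon → alcohol (secondary).
pendant –C6H5: benzene ring → arene.
–C(=O)–O–C with C on the carbonyl side → ester.
pendant –CH2OH on an sp³ backbone C → alcohol.
pendant –CH2X: halogen on sp³ carbon → alkyl halide.
terminal –CHO: carbonyl C bonded to H and C → aldehyde.
Distinct types present: alcohol, aldehyde, alkyl halide, arene, ester.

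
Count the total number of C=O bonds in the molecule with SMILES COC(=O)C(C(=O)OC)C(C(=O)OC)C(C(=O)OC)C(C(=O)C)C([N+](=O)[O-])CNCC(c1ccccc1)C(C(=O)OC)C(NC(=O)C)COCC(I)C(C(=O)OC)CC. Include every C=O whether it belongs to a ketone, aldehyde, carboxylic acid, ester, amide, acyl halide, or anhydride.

8

CH3OOC: ester, 1 C=O (running total 1).
CH(COOCH3): ester, 1 C=O (running total 2).
CH(COOCH3): ester, 1 C=O (running total 3).
CH(COOCH3): ester, 1 C=O (running total 4).
CH(COCH3): ketone, 1 C=O (running total 5).
CH(COOCH3): ester, 1 C=O (running total 6).
CH(NHCOCH3): amide, 1 C=O (running total 7).
CH(COOCH3): ester, 1 C=O (running total 8).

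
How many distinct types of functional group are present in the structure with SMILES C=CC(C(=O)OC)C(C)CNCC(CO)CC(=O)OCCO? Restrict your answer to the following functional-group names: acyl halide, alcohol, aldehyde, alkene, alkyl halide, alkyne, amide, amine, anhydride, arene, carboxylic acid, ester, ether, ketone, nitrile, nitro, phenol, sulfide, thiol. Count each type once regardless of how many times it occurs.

4

Reading the structure from left to right:
  CH2=CH: C=C double bond → alkene.
  CH(COOCH3): pendant –COOCH3: carbonyl C bonded to C and –OCH3 → ester.
  CH2NHCH2: C–N–C with sp³ carbons and no adjacent C=O → amine (secondary).
  CH(CH2OH): pendant –CH2OH on an sp³ backbone C → alcohol.
  CH2COOCH2: –C(=O)–O–C with C on the carbonyl side → ester.
  CH2OH: –OH on an sp³ carbon → alcohol.
Distinct types present: alcohol, alkene, amine, ester.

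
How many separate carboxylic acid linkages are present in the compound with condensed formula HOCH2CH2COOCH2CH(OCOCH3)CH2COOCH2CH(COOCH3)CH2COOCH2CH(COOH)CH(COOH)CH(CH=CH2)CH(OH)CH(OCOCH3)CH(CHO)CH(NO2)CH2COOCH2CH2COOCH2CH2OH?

2

Working along the chain:
  HOCH2: HO– on an sp³ carbon → alcohol.
  CH2COOCH2: –C(=O)–O–C with C on the carbonyl side → ester.
  CH(OCOCH3): pendant –OC(=O)CH3: an acyloxy group → ester.
  CH2COOCH2: –C(=O)–O–C with C on the carbonyl side → ester.
  CH(COOCH3): pendant –COOCH3: carbonyl C bonded to C and –OCH3 → ester.
  CH2COOCH2: –C(=O)–O–C with C on the carbonyl side → ester.
  CH(COOH): pendant –COOH: carbonyl C bonded to C and –OH → carboxylic acid.
  CH(COOH): pendant –COOH: carbonyl C bonded to C and –OH → carboxylic acid.
  CH(CH=CH2): pendant –CH=CH2: C=C double bond → alkene.
  CH(OH): –OH on an sp³ carbon → alcohol (secondary).
  CH(OCOCH3): pendant –OC(=O)CH3: an acyloxy group → ester.
  CH(CHO): pendant –CHO: carbonyl C bonded to C and H → aldehyde.
  CH(NO2): –NO2 on an sp³ carbon → nitro (the N=O is not a carbonyl).
  CH2COOCH2: –C(=O)–O–C with C on the carbonyl side → ester.
  CH2COOCH2: –C(=O)–O–C with C on the carbonyl side → ester.
  CH2OH: –OH on an sp³ carbon → alcohol.
Carboxylic acid appears at: CH(COOH), CH(COOH) → 2.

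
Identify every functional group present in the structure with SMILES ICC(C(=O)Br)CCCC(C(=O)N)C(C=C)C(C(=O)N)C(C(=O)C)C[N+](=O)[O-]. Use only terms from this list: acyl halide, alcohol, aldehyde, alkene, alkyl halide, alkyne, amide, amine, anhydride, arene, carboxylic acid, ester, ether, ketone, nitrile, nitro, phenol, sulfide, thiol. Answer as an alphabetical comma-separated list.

acyl halide, alkene, alkyl halide, amide, ketone, nitro

halogen on an sp³ carbon → alkyl halide.
pendant –C(=O)X: carbonyl C bonded to C and halogen → acyl halide.
pendant –CONH2: carbonyl C bonded to C and N → amide.
pendant –CH=CH2: C=C double bond → alkene.
pendant –CONH2: carbonyl C bonded to C and N → amide.
pendant –COCH3: carbonyl C bonded to two carbons → ketone.
–NO2 on carbon → nitro group.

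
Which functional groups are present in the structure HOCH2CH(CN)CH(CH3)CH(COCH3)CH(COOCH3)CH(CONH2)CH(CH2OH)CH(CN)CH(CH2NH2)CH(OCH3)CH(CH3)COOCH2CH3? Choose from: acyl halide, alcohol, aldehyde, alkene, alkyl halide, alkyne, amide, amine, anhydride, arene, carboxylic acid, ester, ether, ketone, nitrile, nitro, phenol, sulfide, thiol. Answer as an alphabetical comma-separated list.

alcohol, amide, amine, ester, ether, ketone, nitrile

Taking each segment in turn:
  HOCH2: HO– on an sp³ carbon → alcohol.
  CH(CN): pendant –C≡N: nitrile.
  CH(COCH3): pendant –COCH3: carbonyl C bonded to two carbons → ketone.
  CH(COOCH3): pendant –COOCH3: carbonyl C bonded to C and –OCH3 → ester.
  CH(CONH2): pendant –CONH2: carbonyl C bonded to C and N → amide.
  CH(CH2OH): pendant –CH2OH on an sp³ backbone C → alcohol.
  CH(CN): pendant –C≡N: nitrile.
  CH(CH2NH2): pendant –CH2NH2: N on sp³ C, no adjacent C=O → amine.
  CH(OCH3): pendant –OCH3: C–O–C with sp³ C, no adjacent C=O → ether.
  COOCH2CH3: –C(=O)OCH2CH3: carbonyl C bonded to C and to –OEt → ester.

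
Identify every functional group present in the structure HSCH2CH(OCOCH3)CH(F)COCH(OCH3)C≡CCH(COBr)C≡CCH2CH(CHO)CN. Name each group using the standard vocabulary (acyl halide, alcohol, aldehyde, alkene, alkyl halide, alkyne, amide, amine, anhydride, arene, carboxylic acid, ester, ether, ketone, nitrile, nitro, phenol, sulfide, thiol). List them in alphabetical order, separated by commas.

acyl halide, aldehyde, alkyl halide, alkyne, ester, ether, ketone, nitrile, thiol

Working along the chain:
  HSCH2: –SH on an sp³ carbon → thiol.
  CH(OCOCH3): pendant –OC(=O)CH3: an acyloxy group → ester.
  CH(F): halogen on an sp³ carbon → alkyl halide.
  CO: –C(=O)– with carbon on both sides → ketone.
  CH(OCH3): pendant –OCH3: C–O–C with sp³ C, no adjacent C=O → ether.
  C≡C: C≡C triple bond → alkyne.
  CH(COBr): pendant –C(=O)X: carbonyl C bonded to C and halogen → acyl halide.
  C≡C: C≡C triple bond → alkyne.
  CH(CHO): pendant –CHO: carbonyl C bonded to C and H → aldehyde.
  CN: –C≡N: carbon triple-bonded to nitrogen → nitrile.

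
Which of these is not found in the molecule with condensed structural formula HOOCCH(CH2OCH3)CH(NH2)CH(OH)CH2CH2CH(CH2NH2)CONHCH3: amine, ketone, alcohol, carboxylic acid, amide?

ketone

carboxylic acid: present (HOOC — –COOH: carbonyl C bonded to –OH and C → carboxylic acid (the –OH is not a separate alcohol)).
alcohol: present (CH(OH) — –OH on an sp³ carbon → alcohol (secondary)).
amide: present (CONHCH3 — –C(=O)NHCH3: carbonyl C bonded to C and to N → amide (the N is not an amine)).
amine: present (CH(NH2) — –NH2 on an sp³ carbon with no adjacent C=O → amine).
ketone: absent. In CONHCH3, the C=O is bonded to nitrogen, which defines an amide, not a ketone. In HOOC, the C=O bears an –OH, making it a carboxylic acid rather than a ketone.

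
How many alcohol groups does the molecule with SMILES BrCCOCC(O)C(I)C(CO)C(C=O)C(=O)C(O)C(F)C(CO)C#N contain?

4

halogen on an sp³ carbon → alkyl halide.
C–O–C with sp³ carbons on both sides and no adjacent C=O → ether.
–OH on an sp³ carbon → alcohol (secondary).
halogen on an sp³ carbon → alkyl halide.
pendant –CH2OH on an sp³ backbone C → alcohol.
pendant –CHO: carbonyl C bonded to C and H → aldehyde.
–C(=O)– with carbon on both sides → ketone.
–OH on an sp³ carbon → alcohol (secondary).
halogen on an sp³ carbon → alkyl halide.
pendant –CH2OH on an sp³ backbone C → alcohol.
–C≡N: carbon triple-bonded to nitrogen → nitrile.
Alcohol appears at: CH(OH), CH(CH2OH), CH(OH), CH(CH2OH) → 4.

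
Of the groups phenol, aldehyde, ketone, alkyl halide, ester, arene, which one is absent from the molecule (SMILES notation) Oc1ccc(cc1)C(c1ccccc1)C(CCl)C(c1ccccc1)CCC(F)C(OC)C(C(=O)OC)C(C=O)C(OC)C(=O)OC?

phenol: present (HOC6H4 — –OH attached directly to an aromatic ring → phenol (not alcohol); the ring itself is an arene).
alkyl halide: present (CH(CH2Cl) — pendant –CH2X: halogen on sp³ carbon → alkyl halide).
ester: present (CH(COOCH3) — pendant –COOCH3: carbonyl C bonded to C and –OCH3 → ester).
aldehyde: present (CH(CHO) — pendant –CHO: carbonyl C bonded to C and H → aldehyde).
arene: present (HOC6H4 — –OH attached directly to an aromatic ring → phenol (not alcohol); the ring itself is an arene).
ketone: absent. In each of CH(COOCH3) and COOCH3, the C=O is bonded to an –O–C group, which defines an ester, not a ketone. In CH(CHO), the carbonyl carbon carries an H, so it is an aldehyde, not a ketone.

ketone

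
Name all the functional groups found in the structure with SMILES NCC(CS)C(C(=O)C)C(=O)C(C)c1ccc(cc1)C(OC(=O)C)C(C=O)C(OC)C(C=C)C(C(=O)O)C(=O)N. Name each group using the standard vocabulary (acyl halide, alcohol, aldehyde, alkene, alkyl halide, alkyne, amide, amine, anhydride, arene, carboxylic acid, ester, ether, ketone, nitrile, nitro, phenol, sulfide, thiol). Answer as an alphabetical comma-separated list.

–NH2 on an sp³ carbon with no adjacent C=O → amine.
pendant –CH2SH → thiol.
pendant –COCH3: carbonyl C bonded to two carbons → ketone.
–C(=O)– with carbon on both sides → ketone.
para-disubstituted benzene ring → arene.
pendant –OC(=O)CH3: an acyloxy group → ester.
pendant –CHO: carbonyl C bonded to C and H → aldehyde.
pendant –OCH3: C–O–C with sp³ C, no adjacent C=O → ether.
pendant –CH=CH2: C=C double bond → alkene.
pendant –COOH: carbonyl C bonded to C and –OH → carboxylic acid.
–C(=O)NH2: carbonyl C bonded to C and to N → amide (the N is not a separate amine).

aldehyde, alkene, amide, amine, arene, carboxylic acid, ester, ether, ketone, thiol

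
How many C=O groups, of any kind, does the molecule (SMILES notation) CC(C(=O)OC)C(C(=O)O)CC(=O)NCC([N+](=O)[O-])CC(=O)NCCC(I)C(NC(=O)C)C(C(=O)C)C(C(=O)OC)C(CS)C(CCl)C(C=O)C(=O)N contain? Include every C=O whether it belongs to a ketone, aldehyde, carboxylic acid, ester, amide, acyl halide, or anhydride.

CH(COOCH3): ester, 1 C=O (running total 1).
CH(COOH): carboxylic acid, 1 C=O (running total 2).
CH2CONHCH2: amide, 1 C=O (running total 3).
CH2CONHCH2: amide, 1 C=O (running total 4).
CH(NHCOCH3): amide, 1 C=O (running total 5).
CH(COCH3): ketone, 1 C=O (running total 6).
CH(COOCH3): ester, 1 C=O (running total 7).
CH(CHO): aldehyde, 1 C=O (running total 8).
CONH2: amide, 1 C=O (running total 9).

9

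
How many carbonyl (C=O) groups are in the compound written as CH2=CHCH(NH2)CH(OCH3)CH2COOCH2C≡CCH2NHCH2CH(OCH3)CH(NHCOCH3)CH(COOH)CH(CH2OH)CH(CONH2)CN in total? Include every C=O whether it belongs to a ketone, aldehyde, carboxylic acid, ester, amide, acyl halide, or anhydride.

CH2COOCH2: ester, 1 C=O (running total 1).
CH(NHCOCH3): amide, 1 C=O (running total 2).
CH(COOH): carboxylic acid, 1 C=O (running total 3).
CH(CONH2): amide, 1 C=O (running total 4).

4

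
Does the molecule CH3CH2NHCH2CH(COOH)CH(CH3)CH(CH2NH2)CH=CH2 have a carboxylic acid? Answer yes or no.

Working along the chain:
  CH2NHCH2: C–N–C with sp³ carbons and no adjacent C=O → amine (secondary).
  CH(COOH): pendant –COOH: carbonyl C bonded to C and –OH → carboxylic acid.
  CH(CH2NH2): pendant –CH2NH2: N on sp³ C, no adjacent C=O → amine.
  CH=CH2: C=C double bond → alkene.
The CH(COOH) segment supplies the carboxylic acid: pendant –COOH: carbonyl C bonded to C and –OH → carboxylic acid.

yes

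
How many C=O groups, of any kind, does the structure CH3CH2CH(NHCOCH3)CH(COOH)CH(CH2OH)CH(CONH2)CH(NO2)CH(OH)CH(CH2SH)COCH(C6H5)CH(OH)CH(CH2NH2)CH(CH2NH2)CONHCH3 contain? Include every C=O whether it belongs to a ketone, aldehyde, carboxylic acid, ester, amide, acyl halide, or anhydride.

5

CH(NHCOCH3): amide, 1 C=O (running total 1).
CH(COOH): carboxylic acid, 1 C=O (running total 2).
CH(CONH2): amide, 1 C=O (running total 3).
CO: ketone, 1 C=O (running total 4).
CONHCH3: amide, 1 C=O (running total 5).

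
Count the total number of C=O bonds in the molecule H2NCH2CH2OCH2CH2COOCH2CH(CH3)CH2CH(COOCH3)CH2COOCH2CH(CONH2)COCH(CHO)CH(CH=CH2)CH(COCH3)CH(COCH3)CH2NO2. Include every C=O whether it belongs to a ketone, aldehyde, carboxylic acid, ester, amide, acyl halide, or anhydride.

CH2COOCH2: ester, 1 C=O (running total 1).
CH(COOCH3): ester, 1 C=O (running total 2).
CH2COOCH2: ester, 1 C=O (running total 3).
CH(CONH2): amide, 1 C=O (running total 4).
CO: ketone, 1 C=O (running total 5).
CH(CHO): aldehyde, 1 C=O (running total 6).
CH(COCH3): ketone, 1 C=O (running total 7).
CH(COCH3): ketone, 1 C=O (running total 8).

8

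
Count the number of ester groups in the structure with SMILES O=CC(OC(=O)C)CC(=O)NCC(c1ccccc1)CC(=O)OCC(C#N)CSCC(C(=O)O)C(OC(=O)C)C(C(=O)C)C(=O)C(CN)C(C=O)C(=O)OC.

4

Working along the chain:
  OHC: terminal –CHO: carbonyl C bonded to H and C → aldehyde.
  CH(OCOCH3): pendant –OC(=O)CH3: an acyloxy group → ester.
  CH2CONHCH2: –C(=O)–N– linkage → amide (the N is not an amine).
  CH(C6H5): pendant –C6H5: benzene ring → arene.
  CH2COOCH2: –C(=O)–O–C with C on the carbonyl side → ester.
  CH(CN): pendant –C≡N: nitrile.
  CH2SCH2: C–S–C linkage → sulfide (thioether).
  CH(COOH): pendant –COOH: carbonyl C bonded to C and –OH → carboxylic acid.
  CH(OCOCH3): pendant –OC(=O)CH3: an acyloxy group → ester.
  CH(COCH3): pendant –COCH3: carbonyl C bonded to two carbons → ketone.
  CO: –C(=O)– with carbon on both sides → ketone.
  CH(CH2NH2): pendant –CH2NH2: N on sp³ C, no adjacent C=O → amine.
  CH(CHO): pendant –CHO: carbonyl C bonded to C and H → aldehyde.
  COOCH3: –C(=O)OCH3: carbonyl C bonded to C and to –OCH3 → ester (not ketone + ether).
Ester appears at: CH(OCOCH3), CH2COOCH2, CH(OCOCH3), COOCH3 → 4.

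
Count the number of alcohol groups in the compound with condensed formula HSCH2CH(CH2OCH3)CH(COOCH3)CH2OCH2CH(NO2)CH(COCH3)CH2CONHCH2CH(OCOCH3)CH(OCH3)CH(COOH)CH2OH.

1

–SH on an sp³ carbon → thiol.
pendant –CH2OCH3: C–O–C linkage → ether.
pendant –COOCH3: carbonyl C bonded to C and –OCH3 → ester.
C–O–C with sp³ carbons on both sides and no adjacent C=O → ether.
–NO2 on an sp³ carbon → nitro (the N=O is not a carbonyl).
pendant –COCH3: carbonyl C bonded to two carbons → ketone.
–C(=O)–N– linkage → amide (the N is not an amine).
pendant –OC(=O)CH3: an acyloxy group → ester.
pendant –OCH3: C–O–C with sp³ C, no adjacent C=O → ether.
pendant –COOH: carbonyl C bonded to C and –OH → carboxylic acid.
–OH on an sp³ carbon → alcohol.
Alcohol appears at: CH2OH → 1.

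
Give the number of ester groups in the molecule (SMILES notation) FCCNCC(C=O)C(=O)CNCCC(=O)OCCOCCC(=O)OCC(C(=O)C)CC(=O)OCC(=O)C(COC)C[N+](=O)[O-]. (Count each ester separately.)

Reading the structure from left to right:
  FCH2: halogen on an sp³ carbon → alkyl halide.
  CH2NHCH2: C–N–C with sp³ carbons and no adjacent C=O → amine (secondary).
  CH(CHO): pendant –CHO: carbonyl C bonded to C and H → aldehyde.
  CO: –C(=O)– with carbon on both sides → ketone.
  CH2NHCH2: C–N–C with sp³ carbons and no adjacent C=O → amine (secondary).
  CH2COOCH2: –C(=O)–O–C with C on the carbonyl side → ester.
  CH2OCH2: C–O–C with sp³ carbons on both sides and no adjacent C=O → ether.
  CH2COOCH2: –C(=O)–O–C with C on the carbonyl side → ester.
  CH(COCH3): pendant –COCH3: carbonyl C bonded to two carbons → ketone.
  CH2COOCH2: –C(=O)–O–C with C on the carbonyl side → ester.
  CO: –C(=O)– with carbon on both sides → ketone.
  CH(CH2OCH3): pendant –CH2OCH3: C–O–C linkage → ether.
  CH2NO2: –NO2 on carbon → nitro group.
Ester appears at: CH2COOCH2, CH2COOCH2, CH2COOCH2 → 3.

3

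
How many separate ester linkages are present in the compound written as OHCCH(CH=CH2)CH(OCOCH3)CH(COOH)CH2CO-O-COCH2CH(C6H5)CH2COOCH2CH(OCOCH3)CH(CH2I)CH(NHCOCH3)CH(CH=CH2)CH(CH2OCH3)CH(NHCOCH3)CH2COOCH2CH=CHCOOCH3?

Reading the structure from left to right:
  OHC: terminal –CHO: carbonyl C bonded to H and C → aldehyde.
  CH(CH=CH2): pendant –CH=CH2: C=C double bond → alkene.
  CH(OCOCH3): pendant –OC(=O)CH3: an acyloxy group → ester.
  CH(COOH): pendant –COOH: carbonyl C bonded to C and –OH → carboxylic acid.
  CH2CO-O-COCH2: two acyl groups sharing one oxygen, –C(=O)–O–C(=O)– → anhydride.
  CH(C6H5): pendant –C6H5: benzene ring → arene.
  CH2COOCH2: –C(=O)–O–C with C on the carbonyl side → ester.
  CH(OCOCH3): pendant –OC(=O)CH3: an acyloxy group → ester.
  CH(CH2I): pendant –CH2X: halogen on sp³ carbon → alkyl halide.
  CH(NHCOCH3): pendant –NHC(=O)CH3: N bonded to a carbonyl → amide (not amine).
  CH(CH=CH2): pendant –CH=CH2: C=C double bond → alkene.
  CH(CH2OCH3): pendant –CH2OCH3: C–O–C linkage → ether.
  CH(NHCOCH3): pendant –NHC(=O)CH3: N bonded to a carbonyl → amide (not amine).
  CH2COOCH2: –C(=O)–O–C with C on the carbonyl side → ester.
  CH=CH: C=C double bond → alkene.
  COOCH3: –C(=O)OCH3: carbonyl C bonded to C and to –OCH3 → ester (not ketone + ether).
Ester appears at: CH(OCOCH3), CH2COOCH2, CH(OCOCH3), CH2COOCH2, COOCH3 → 5.

5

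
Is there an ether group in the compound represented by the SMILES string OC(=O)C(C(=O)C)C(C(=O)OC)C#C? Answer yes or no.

Taking each segment in turn:
  HOOC: –COOH: carbonyl C bonded to –OH and C → carboxylic acid (the –OH is not a separate alcohol).
  CH(COCH3): pendant –COCH3: carbonyl C bonded to two carbons → ketone.
  CH(COOCH3): pendant –COOCH3: carbonyl C bonded to C and –OCH3 → ester.
  C≡CH: C≡C triple bond → alkyne.
In CH(COOCH3), the C–O–C oxygen is adjacent to a C=O, so it belongs to an ester, not an ether.
The groups actually present are: alkyne, carboxylic acid, ester, ketone.

no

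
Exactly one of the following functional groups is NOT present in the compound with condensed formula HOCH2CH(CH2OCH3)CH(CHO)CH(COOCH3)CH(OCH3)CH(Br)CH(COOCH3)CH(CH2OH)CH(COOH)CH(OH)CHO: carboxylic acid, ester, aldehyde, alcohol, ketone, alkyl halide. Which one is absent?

alkyl halide: present (CH(Br) — halogen on an sp³ carbon → alkyl halide).
carboxylic acid: present (CH(COOH) — pendant –COOH: carbonyl C bonded to C and –OH → carboxylic acid).
ester: present (CH(COOCH3) — pendant –COOCH3: carbonyl C bonded to C and –OCH3 → ester).
alcohol: present (HOCH2 — HO– on an sp³ carbon → alcohol).
aldehyde: present (CH(CHO) — pendant –CHO: carbonyl C bonded to C and H → aldehyde).
ketone: absent. In CH(COOCH3), the C=O is bonded to an –O–C group, which defines an ester, not a ketone. In CH(COOH), the C=O bears an –OH, making it a carboxylic acid rather than a ketone. In each of CH(CHO) and CHO, the carbonyl carbon carries an H, so it is an aldehyde, not a ketone.

ketone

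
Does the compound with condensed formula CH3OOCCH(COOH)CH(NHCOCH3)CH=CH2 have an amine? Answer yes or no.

Working along the chain:
  CH3OOC: CH3O–C(=O)–: carbonyl C bonded to C and to –OCH3 → ester (not ketone + ether).
  CH(COOH): pendant –COOH: carbonyl C bonded to C and –OH → carboxylic acid.
  CH(NHCOCH3): pendant –NHC(=O)CH3: N bonded to a carbonyl → amide (not amine).
  CH=CH2: C=C double bond → alkene.
In CH(NHCOCH3), the nitrogen is bonded directly to a carbonyl carbon, making it part of an amide, not a free amine.
The groups actually present are: alkene, amide, carboxylic acid, ester.

no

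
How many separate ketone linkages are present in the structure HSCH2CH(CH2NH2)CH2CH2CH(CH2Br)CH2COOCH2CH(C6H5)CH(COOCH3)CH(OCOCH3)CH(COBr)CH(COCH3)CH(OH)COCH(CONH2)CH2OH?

–SH on an sp³ carbon → thiol.
pendant –CH2NH2: N on sp³ C, no adjacent C=O → amine.
pendant –CH2X: halogen on sp³ carbon → alkyl halide.
–C(=O)–O–C with C on the carbonyl side → ester.
pendant –C6H5: benzene ring → arene.
pendant –COOCH3: carbonyl C bonded to C and –OCH3 → ester.
pendant –OC(=O)CH3: an acyloxy group → ester.
pendant –C(=O)X: carbonyl C bonded to C and halogen → acyl halide.
pendant –COCH3: carbonyl C bonded to two carbons → ketone.
–OH on an sp³ carbon → alcohol (secondary).
–C(=O)– with carbon on both sides → ketone.
pendant –CONH2: carbonyl C bonded to C and N → amide.
–OH on an sp³ carbon → alcohol.
Ketone appears at: CH(COCH3), CO → 2.

2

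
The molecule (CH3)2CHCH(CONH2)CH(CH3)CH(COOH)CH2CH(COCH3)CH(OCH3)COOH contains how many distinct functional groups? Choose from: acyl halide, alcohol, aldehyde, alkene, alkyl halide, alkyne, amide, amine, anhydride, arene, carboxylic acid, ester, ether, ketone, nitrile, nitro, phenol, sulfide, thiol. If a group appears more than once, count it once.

4

Taking each segment in turn:
  CH(CONH2): pendant –CONH2: carbonyl C bonded to C and N → amide.
  CH(COOH): pendant –COOH: carbonyl C bonded to C and –OH → carboxylic acid.
  CH(COCH3): pendant –COCH3: carbonyl C bonded to two carbons → ketone.
  CH(OCH3): pendant –OCH3: C–O–C with sp³ C, no adjacent C=O → ether.
  COOH: –COOH: carbonyl C bonded to –OH and C → carboxylic acid (the –OH is not a separate alcohol).
Distinct types present: amide, carboxylic acid, ether, ketone.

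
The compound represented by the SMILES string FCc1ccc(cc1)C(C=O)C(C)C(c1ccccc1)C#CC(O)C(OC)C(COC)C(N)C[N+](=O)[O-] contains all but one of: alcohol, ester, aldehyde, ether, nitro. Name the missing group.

ester

aldehyde: present (CH(CHO) — pendant –CHO: carbonyl C bonded to C and H → aldehyde).
ether: present (CH(OCH3) — pendant –OCH3: C–O–C with sp³ C, no adjacent C=O → ether).
nitro: present (CH2NO2 — –NO2 on carbon → nitro group).
alcohol: present (CH(OH) — –OH on an sp³ carbon → alcohol (secondary)).
ester: no segment matches this pattern.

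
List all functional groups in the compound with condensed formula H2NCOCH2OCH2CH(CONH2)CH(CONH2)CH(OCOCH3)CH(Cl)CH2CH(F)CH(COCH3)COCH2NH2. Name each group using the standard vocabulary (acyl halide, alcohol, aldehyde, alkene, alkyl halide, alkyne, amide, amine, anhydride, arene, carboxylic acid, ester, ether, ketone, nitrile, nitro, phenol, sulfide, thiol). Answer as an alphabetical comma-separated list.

alkyl halide, amide, amine, ester, ether, ketone

Reading the structure from left to right:
  H2NCO: –C(=O)NH2: carbonyl C bonded to C and to N → amide (the N is not a separate amine).
  CH2OCH2: C–O–C with sp³ carbons on both sides and no adjacent C=O → ether.
  CH(CONH2): pendant –CONH2: carbonyl C bonded to C and N → amide.
  CH(CONH2): pendant –CONH2: carbonyl C bonded to C and N → amide.
  CH(OCOCH3): pendant –OC(=O)CH3: an acyloxy group → ester.
  CH(Cl): halogen on an sp³ carbon → alkyl halide.
  CH(F): halogen on an sp³ carbon → alkyl halide.
  CH(COCH3): pendant –COCH3: carbonyl C bonded to two carbons → ketone.
  CO: –C(=O)– with carbon on both sides → ketone.
  CH2NH2: –NH2 on an sp³ carbon with no adjacent C=O → amine.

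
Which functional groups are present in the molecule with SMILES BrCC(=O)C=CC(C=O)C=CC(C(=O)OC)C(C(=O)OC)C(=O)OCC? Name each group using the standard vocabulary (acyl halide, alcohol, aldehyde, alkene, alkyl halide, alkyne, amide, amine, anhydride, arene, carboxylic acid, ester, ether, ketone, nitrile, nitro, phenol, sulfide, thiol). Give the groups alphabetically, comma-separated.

aldehyde, alkene, alkyl halide, ester, ketone

halogen on an sp³ carbon → alkyl halide.
–C(=O)– with carbon on both sides → ketone.
C=C double bond → alkene.
pendant –CHO: carbonyl C bonded to C and H → aldehyde.
C=C double bond → alkene.
pendant –COOCH3: carbonyl C bonded to C and –OCH3 → ester.
pendant –COOCH3: carbonyl C bonded to C and –OCH3 → ester.
–C(=O)OCH2CH3: carbonyl C bonded to C and to –OEt → ester.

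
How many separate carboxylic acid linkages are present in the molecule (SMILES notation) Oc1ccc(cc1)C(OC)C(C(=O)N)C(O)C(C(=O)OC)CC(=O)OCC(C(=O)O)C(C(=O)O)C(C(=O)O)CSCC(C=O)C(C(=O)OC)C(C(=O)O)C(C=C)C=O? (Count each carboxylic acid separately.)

4

Working along the chain:
  HOC6H4: –OH attached directly to an aromatic ring → phenol (not alcohol); the ring itself is an arene.
  CH(OCH3): pendant –OCH3: C–O–C with sp³ C, no adjacent C=O → ether.
  CH(CONH2): pendant –CONH2: carbonyl C bonded to C and N → amide.
  CH(OH): –OH on an sp³ carbon → alcohol (secondary).
  CH(COOCH3): pendant –COOCH3: carbonyl C bonded to C and –OCH3 → ester.
  CH2COOCH2: –C(=O)–O–C with C on the carbonyl side → ester.
  CH(COOH): pendant –COOH: carbonyl C bonded to C and –OH → carboxylic acid.
  CH(COOH): pendant –COOH: carbonyl C bonded to C and –OH → carboxylic acid.
  CH(COOH): pendant –COOH: carbonyl C bonded to C and –OH → carboxylic acid.
  CH2SCH2: C–S–C linkage → sulfide (thioether).
  CH(CHO): pendant –CHO: carbonyl C bonded to C and H → aldehyde.
  CH(COOCH3): pendant –COOCH3: carbonyl C bonded to C and –OCH3 → ester.
  CH(COOH): pendant –COOH: carbonyl C bonded to C and –OH → carboxylic acid.
  CH(CH=CH2): pendant –CH=CH2: C=C double bond → alkene.
  CHO: terminal –CHO: carbonyl C bonded to H and C → aldehyde.
Carboxylic acid appears at: CH(COOH), CH(COOH), CH(COOH), CH(COOH) → 4.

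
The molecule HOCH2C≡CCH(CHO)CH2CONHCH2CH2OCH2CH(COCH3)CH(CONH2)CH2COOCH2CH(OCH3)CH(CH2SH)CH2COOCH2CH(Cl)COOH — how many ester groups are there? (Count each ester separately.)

2

HO– on an sp³ carbon → alcohol.
C≡C triple bond → alkyne.
pendant –CHO: carbonyl C bonded to C and H → aldehyde.
–C(=O)–N– linkage → amide (the N is not an amine).
C–O–C with sp³ carbons on both sides and no adjacent C=O → ether.
pendant –COCH3: carbonyl C bonded to two carbons → ketone.
pendant –CONH2: carbonyl C bonded to C and N → amide.
–C(=O)–O–C with C on the carbonyl side → ester.
pendant –OCH3: C–O–C with sp³ C, no adjacent C=O → ether.
pendant –CH2SH → thiol.
–C(=O)–O–C with C on the carbonyl side → ester.
halogen on an sp³ carbon → alkyl halide.
–COOH: carbonyl C bonded to –OH and C → carboxylic acid (the –OH is not a separate alcohol).
Ester appears at: CH2COOCH2, CH2COOCH2 → 2.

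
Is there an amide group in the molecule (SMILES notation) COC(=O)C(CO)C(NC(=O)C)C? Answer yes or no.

CH3O–C(=O)–: carbonyl C bonded to C and to –OCH3 → ester (not ketone + ether).
pendant –CH2OH on an sp³ backbone C → alcohol.
pendant –NHC(=O)CH3: N bonded to a carbonyl → amide (not amine).
The CH(NHCOCH3) segment supplies the amide: pendant –NHC(=O)CH3: N bonded to a carbonyl → amide (not amine).

yes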